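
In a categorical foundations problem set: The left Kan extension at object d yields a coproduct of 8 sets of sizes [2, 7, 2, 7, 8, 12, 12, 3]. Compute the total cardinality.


Pointwise, the left Kan extension (Lan_F H)(d) is the colimit, indexed
by the comma category (F downarrow d), of H composed with the
projection (F downarrow d) -> C. Here that colimit is given
as a coproduct (disjoint union) of sets, so its cardinality is the
sum of the sizes of the summands.
Coproduct of sets with sizes: 2 + 7 + 2 + 7 + 8 + 12 + 12 + 3
= 53

53


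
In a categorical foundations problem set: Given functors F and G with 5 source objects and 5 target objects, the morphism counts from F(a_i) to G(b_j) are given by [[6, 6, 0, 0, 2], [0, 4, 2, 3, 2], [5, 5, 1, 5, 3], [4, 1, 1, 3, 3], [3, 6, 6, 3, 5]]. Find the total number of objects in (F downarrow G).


Objects of (F downarrow G) are triples (a, b, h: F(a)->G(b)).
The count equals the sum of all entries in the hom-matrix.
sum(row 0) = 14
sum(row 1) = 11
sum(row 2) = 19
sum(row 3) = 12
sum(row 4) = 23
Grand total = 79

79


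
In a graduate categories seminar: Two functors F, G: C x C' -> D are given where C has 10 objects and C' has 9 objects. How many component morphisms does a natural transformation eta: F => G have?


A natural transformation eta: F => G assigns one component morphism per
object of the domain category.
The domain is the product category C x C', so
|Ob(C x C')| = |Ob(C)| * |Ob(C')| = 10 * 9 = 90.
Therefore eta has 90 component morphisms.

90


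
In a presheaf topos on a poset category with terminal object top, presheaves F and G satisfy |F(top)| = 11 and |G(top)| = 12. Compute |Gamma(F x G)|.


Global sections of a presheaf on a poset with terminal top satisfy
Gamma(H) ~ H(top). Presheaves admit pointwise products, so
(F x G)(top) = F(top) x G(top) (Cartesian product).
|Gamma(F x G)| = |F(top)| * |G(top)| = 11 * 12 = 132.

132


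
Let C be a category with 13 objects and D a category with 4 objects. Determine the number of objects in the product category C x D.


The product category C x D has objects that are pairs (c, d).
Number of pairs = |Ob(C)| * |Ob(D)| = 13 * 4 = 52

52


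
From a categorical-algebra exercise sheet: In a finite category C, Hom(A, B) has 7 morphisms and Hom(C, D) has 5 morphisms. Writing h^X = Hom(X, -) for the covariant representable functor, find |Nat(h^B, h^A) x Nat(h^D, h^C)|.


By the Yoneda lemma, Nat(h^B, h^A) is isomorphic to Hom(A, B),
so |Nat(h^B, h^A)| = |Hom(A, B)| and |Nat(h^D, h^C)| = |Hom(C, D)|.
|Hom(A, B)| = 7, |Hom(C, D)| = 5.
|Nat(h^B, h^A) x Nat(h^D, h^C)| = 7 * 5 = 35

35


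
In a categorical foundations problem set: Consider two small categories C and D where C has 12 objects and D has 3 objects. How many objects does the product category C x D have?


The product category C x D has objects that are pairs (c, d).
Number of pairs = |Ob(C)| * |Ob(D)| = 12 * 3 = 36

36


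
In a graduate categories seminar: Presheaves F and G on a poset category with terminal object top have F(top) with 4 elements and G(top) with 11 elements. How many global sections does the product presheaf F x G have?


Global sections of a presheaf on a poset with terminal top satisfy
Gamma(H) ~ H(top). Presheaves admit pointwise products, so
(F x G)(top) = F(top) x G(top) (Cartesian product).
|Gamma(F x G)| = |F(top)| * |G(top)| = 4 * 11 = 44.

44


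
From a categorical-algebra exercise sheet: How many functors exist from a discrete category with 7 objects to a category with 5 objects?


A functor from a discrete category C to D is determined by
where each object maps. Each of the 7 objects of C can map
to any of the 5 objects of D independently.
Number of functors = 5^7 = 78125

78125


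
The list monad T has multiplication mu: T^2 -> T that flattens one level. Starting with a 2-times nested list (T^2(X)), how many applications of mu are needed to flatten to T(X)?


Each application of mu: T^2 -> T removes one layer of nesting.
Starting at depth 2 (i.e., T^2(X)), we need to reach T(X).
Number of mu applications = 2 - 1 = 1

1


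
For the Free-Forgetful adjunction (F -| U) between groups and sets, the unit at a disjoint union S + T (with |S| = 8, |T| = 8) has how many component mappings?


The unit eta_X: X -> U(F(X)) of the Free-Forgetful adjunction
maps each element of X to a generator of F(X). For X = S + T (disjoint
union in Set), |S + T| = |S| + |T|.
Total mappings = 8 + 8 = 16.

16


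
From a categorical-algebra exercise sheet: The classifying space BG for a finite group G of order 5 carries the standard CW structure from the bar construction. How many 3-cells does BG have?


In the bar-construction CW model of BG, the n-cells are indexed by
n-tuples [g_1|...|g_n] of non-identity elements of G (degenerate
simplices with some g_i = e do not contribute cells), so there are
(|G| - 1)^n n-cells.
For dim = 3 with |G| = 5:
cells = (5 - 1)^3 = 4^3 = 64

64


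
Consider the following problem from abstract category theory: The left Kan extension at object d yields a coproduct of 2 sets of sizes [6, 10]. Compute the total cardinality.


Pointwise, the left Kan extension (Lan_F H)(d) is the colimit, indexed
by the comma category (F downarrow d), of H composed with the
projection (F downarrow d) -> C. Here that colimit is given
as a coproduct (disjoint union) of sets, so its cardinality is the
sum of the sizes of the summands.
Coproduct of sets with sizes: 6 + 10
= 16

16


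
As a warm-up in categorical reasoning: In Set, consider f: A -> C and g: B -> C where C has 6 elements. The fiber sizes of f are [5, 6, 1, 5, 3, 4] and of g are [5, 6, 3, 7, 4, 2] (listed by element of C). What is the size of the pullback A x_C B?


The pullback A x_C B consists of pairs (a, b) with f(a) = g(b).
For each element c in C, the fiber product has |f^-1(c)| * |g^-1(c)| elements.
Summing over C: 5 * 5 + 6 * 6 + 1 * 3 + 5 * 7 + 3 * 4 + 4 * 2
= 25 + 36 + 3 + 35 + 12 + 8 = 119

119


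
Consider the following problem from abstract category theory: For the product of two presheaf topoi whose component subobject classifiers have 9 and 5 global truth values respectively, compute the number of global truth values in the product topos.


In a product of presheaf topoi E_1 x E_2, the subobject classifier
is Omega = Omega_1 x Omega_2 (componentwise), so
|Omega(top)| = |Omega_1(top_1)| * |Omega_2(top_2)|.
= 9 * 5 = 45.

45


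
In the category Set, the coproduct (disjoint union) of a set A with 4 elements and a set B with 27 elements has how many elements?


In Set, the coproduct A + B is the disjoint union.
|A + B| = |A| + |B| = 4 + 27 = 31

31


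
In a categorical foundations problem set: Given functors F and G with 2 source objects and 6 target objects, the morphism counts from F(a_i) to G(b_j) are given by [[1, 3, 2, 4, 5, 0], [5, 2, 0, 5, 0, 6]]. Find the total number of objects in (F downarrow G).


Objects of (F downarrow G) are triples (a, b, h: F(a)->G(b)).
The count equals the sum of all entries in the hom-matrix.
sum(row 0) = 15
sum(row 1) = 18
Grand total = 33

33


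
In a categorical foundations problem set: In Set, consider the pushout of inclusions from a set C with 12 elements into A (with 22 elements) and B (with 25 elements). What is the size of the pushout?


The pushout A +_C B identifies the images of C in A and B.
|A +_C B| = |A| + |B| - |C| (for injections).
= 22 + 25 - 12 = 35

35


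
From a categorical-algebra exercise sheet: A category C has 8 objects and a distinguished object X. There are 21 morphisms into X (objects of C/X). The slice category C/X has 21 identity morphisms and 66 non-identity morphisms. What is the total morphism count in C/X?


In the slice category C/X, objects are morphisms to X.
Identity morphisms: 21 (one per object of C/X).
Non-identity morphisms: 66.
Total = 21 + 66 = 87

87


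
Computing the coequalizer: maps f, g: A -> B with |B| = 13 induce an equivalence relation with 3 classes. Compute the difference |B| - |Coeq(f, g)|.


The coequalizer Coeq(f, g) = B / ~ has one element per equivalence class.
|B| = 13, |Coeq(f, g)| = 3.
|B| - |Coeq(f, g)| = 13 - 3 = 10.

10


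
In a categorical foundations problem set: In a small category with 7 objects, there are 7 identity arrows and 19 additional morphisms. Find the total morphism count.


Each object has an identity morphism, giving 7 identities.
Adding the 19 non-identity morphisms:
Total = 7 + 19 = 26

26


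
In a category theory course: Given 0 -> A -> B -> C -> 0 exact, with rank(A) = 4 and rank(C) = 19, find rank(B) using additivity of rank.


For a short exact sequence 0 -> A -> B -> C -> 0,
rank is additive: rank(B) = rank(A) + rank(C).
rank(B) = 4 + 19 = 23

23


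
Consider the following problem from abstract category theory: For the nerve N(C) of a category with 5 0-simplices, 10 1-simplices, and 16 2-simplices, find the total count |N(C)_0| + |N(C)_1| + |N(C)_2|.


The 2-skeleton of the nerve N(C) consists of simplices in dimensions 0, 1, 2:
  |N(C)_0| = 5 (objects)
  |N(C)_1| = 10 (morphisms)
  |N(C)_2| = 16 (composable pairs)
Total = 5 + 10 + 16 = 31

31


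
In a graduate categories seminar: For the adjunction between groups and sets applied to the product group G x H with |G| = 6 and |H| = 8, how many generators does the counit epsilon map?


The counit epsilon_K: F(U(K)) -> K of the Free-Forgetful adjunction
maps |K| generators of F(U(K)) into K. For K = G x H (the product group),
|G x H| = |G| * |H|.
Total generators mapped = 6 * 8 = 48.

48


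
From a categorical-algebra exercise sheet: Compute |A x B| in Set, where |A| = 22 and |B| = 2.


In Set, the product A x B is the Cartesian product.
By the universal property, |A x B| = |A| * |B|.
|A x B| = 22 * 2 = 44

44


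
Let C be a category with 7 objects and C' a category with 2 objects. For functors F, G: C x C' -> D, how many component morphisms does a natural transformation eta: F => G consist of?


A natural transformation eta: F => G assigns one component morphism per
object of the domain category.
The domain is the product category C x C', so
|Ob(C x C')| = |Ob(C)| * |Ob(C')| = 7 * 2 = 14.
Therefore eta has 14 component morphisms.

14


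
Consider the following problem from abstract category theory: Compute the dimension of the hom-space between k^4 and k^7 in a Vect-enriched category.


In Vect-enriched categories, Hom(k^n, k^m) is the space of m x n matrices.
dim(Hom(k^4, k^7)) = 7 * 4 = 28

28


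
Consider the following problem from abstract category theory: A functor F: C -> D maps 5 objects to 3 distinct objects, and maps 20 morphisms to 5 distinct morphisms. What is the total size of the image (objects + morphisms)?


The image of F consists of distinct objects and distinct morphisms.
|Im(F)| on objects = 3
|Im(F)| on morphisms = 5
Total image cardinality = 3 + 5 = 8

8


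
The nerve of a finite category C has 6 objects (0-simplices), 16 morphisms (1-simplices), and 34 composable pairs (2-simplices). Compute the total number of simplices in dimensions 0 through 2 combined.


The 2-skeleton of the nerve N(C) consists of simplices in dimensions 0, 1, 2:
  |N(C)_0| = 6 (objects)
  |N(C)_1| = 16 (morphisms)
  |N(C)_2| = 34 (composable pairs)
Total = 6 + 16 + 34 = 56

56


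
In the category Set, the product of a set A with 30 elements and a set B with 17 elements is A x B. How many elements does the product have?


In Set, the product A x B is the Cartesian product.
By the universal property, |A x B| = |A| * |B|.
|A x B| = 30 * 17 = 510

510


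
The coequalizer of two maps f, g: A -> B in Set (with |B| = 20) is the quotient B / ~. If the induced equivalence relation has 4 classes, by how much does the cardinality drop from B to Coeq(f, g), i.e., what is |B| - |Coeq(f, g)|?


The coequalizer Coeq(f, g) = B / ~ has one element per equivalence class.
|B| = 20, |Coeq(f, g)| = 4.
|B| - |Coeq(f, g)| = 20 - 4 = 16.

16


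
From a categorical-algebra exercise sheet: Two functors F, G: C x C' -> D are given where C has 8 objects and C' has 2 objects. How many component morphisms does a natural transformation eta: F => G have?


A natural transformation eta: F => G assigns one component morphism per
object of the domain category.
The domain is the product category C x C', so
|Ob(C x C')| = |Ob(C)| * |Ob(C')| = 8 * 2 = 16.
Therefore eta has 16 component morphisms.

16


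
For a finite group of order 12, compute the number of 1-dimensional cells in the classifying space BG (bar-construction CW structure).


In the bar-construction CW model of BG, the n-cells are indexed by
n-tuples [g_1|...|g_n] of non-identity elements of G (degenerate
simplices with some g_i = e do not contribute cells), so there are
(|G| - 1)^n n-cells.
For dim = 1 with |G| = 12:
cells = (12 - 1)^1 = 11^1 = 11

11


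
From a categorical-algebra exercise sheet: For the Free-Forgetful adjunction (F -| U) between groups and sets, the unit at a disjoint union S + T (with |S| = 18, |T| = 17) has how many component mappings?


The unit eta_X: X -> U(F(X)) of the Free-Forgetful adjunction
maps each element of X to a generator of F(X). For X = S + T (disjoint
union in Set), |S + T| = |S| + |T|.
Total mappings = 18 + 17 = 35.

35


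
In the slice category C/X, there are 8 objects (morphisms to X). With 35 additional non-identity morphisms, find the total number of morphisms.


In the slice category C/X, objects are morphisms to X.
Identity morphisms: 8 (one per object of C/X).
Non-identity morphisms: 35.
Total = 8 + 35 = 43

43


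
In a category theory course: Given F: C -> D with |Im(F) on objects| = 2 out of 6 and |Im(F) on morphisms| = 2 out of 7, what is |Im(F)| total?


The image of F consists of distinct objects and distinct morphisms.
|Im(F)| on objects = 2
|Im(F)| on morphisms = 2
Total image cardinality = 2 + 2 = 4

4


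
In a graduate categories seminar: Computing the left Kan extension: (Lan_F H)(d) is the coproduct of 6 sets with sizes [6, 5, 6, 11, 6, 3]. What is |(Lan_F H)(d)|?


Pointwise, the left Kan extension (Lan_F H)(d) is the colimit, indexed
by the comma category (F downarrow d), of H composed with the
projection (F downarrow d) -> C. Here that colimit is given
as a coproduct (disjoint union) of sets, so its cardinality is the
sum of the sizes of the summands.
Coproduct of sets with sizes: 6 + 5 + 6 + 11 + 6 + 3
= 37

37


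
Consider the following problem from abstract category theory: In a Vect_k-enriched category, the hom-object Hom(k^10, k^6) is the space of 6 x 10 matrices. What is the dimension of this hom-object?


In Vect-enriched categories, Hom(k^n, k^m) is the space of m x n matrices.
dim(Hom(k^10, k^6)) = 6 * 10 = 60

60


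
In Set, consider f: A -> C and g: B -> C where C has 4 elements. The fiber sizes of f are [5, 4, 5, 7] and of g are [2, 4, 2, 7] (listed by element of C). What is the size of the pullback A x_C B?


The pullback A x_C B consists of pairs (a, b) with f(a) = g(b).
For each element c in C, the fiber product has |f^-1(c)| * |g^-1(c)| elements.
Summing over C: 5 * 2 + 4 * 4 + 5 * 2 + 7 * 7
= 10 + 16 + 10 + 49 = 85

85


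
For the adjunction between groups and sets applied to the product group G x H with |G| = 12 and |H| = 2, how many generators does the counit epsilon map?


The counit epsilon_K: F(U(K)) -> K of the Free-Forgetful adjunction
maps |K| generators of F(U(K)) into K. For K = G x H (the product group),
|G x H| = |G| * |H|.
Total generators mapped = 12 * 2 = 24.

24


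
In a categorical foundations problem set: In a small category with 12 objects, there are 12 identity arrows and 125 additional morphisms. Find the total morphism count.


Each object has an identity morphism, giving 12 identities.
Adding the 125 non-identity morphisms:
Total = 12 + 125 = 137

137


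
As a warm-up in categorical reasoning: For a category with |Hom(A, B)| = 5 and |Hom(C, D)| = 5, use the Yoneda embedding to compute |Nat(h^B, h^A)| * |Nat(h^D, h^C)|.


By the Yoneda lemma, Nat(h^B, h^A) is isomorphic to Hom(A, B),
so |Nat(h^B, h^A)| = |Hom(A, B)| and |Nat(h^D, h^C)| = |Hom(C, D)|.
|Hom(A, B)| = 5, |Hom(C, D)| = 5.
|Nat(h^B, h^A) x Nat(h^D, h^C)| = 5 * 5 = 25

25


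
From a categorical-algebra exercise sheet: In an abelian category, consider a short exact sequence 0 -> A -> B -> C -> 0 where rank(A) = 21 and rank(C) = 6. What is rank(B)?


For a short exact sequence 0 -> A -> B -> C -> 0,
rank is additive: rank(B) = rank(A) + rank(C).
rank(B) = 21 + 6 = 27

27


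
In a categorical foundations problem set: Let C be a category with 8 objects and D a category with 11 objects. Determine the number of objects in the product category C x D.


The product category C x D has objects that are pairs (c, d).
Number of pairs = |Ob(C)| * |Ob(D)| = 8 * 11 = 88

88


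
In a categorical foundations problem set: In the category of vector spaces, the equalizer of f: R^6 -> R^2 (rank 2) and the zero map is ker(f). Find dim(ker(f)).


The equalizer of f and the zero map is ker(f).
By the rank-nullity theorem: dim(ker(f)) = dim(domain) - rank(f).
dim(ker(f)) = 6 - 2 = 4

4


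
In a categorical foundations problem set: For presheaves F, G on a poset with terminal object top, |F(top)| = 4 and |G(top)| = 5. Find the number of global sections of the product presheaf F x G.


Global sections of a presheaf on a poset with terminal top satisfy
Gamma(H) ~ H(top). Presheaves admit pointwise products, so
(F x G)(top) = F(top) x G(top) (Cartesian product).
|Gamma(F x G)| = |F(top)| * |G(top)| = 4 * 5 = 20.

20


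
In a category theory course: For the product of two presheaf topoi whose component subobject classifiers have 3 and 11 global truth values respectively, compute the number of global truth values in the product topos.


In a product of presheaf topoi E_1 x E_2, the subobject classifier
is Omega = Omega_1 x Omega_2 (componentwise), so
|Omega(top)| = |Omega_1(top_1)| * |Omega_2(top_2)|.
= 3 * 11 = 33.

33


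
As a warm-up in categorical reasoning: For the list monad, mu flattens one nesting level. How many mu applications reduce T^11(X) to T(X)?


Each application of mu: T^2 -> T removes one layer of nesting.
Starting at depth 11 (i.e., T^11(X)), we need to reach T(X).
Number of mu applications = 11 - 1 = 10

10


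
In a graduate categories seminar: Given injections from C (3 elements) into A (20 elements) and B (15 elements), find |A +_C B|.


The pushout A +_C B identifies the images of C in A and B.
|A +_C B| = |A| + |B| - |C| (for injections).
= 20 + 15 - 3 = 32

32


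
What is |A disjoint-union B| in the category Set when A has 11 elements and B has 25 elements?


In Set, the coproduct A + B is the disjoint union.
|A + B| = |A| + |B| = 11 + 25 = 36

36


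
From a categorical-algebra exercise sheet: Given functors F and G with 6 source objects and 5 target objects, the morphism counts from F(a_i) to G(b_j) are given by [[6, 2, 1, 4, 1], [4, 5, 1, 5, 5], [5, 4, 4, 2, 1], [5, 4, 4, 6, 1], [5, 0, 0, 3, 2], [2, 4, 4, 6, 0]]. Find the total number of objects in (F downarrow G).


Objects of (F downarrow G) are triples (a, b, h: F(a)->G(b)).
The count equals the sum of all entries in the hom-matrix.
sum(row 0) = 14
sum(row 1) = 20
sum(row 2) = 16
sum(row 3) = 20
sum(row 4) = 10
sum(row 5) = 16
Grand total = 96

96


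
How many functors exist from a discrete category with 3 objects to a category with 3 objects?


A functor from a discrete category C to D is determined by
where each object maps. Each of the 3 objects of C can map
to any of the 3 objects of D independently.
Number of functors = 3^3 = 27

27


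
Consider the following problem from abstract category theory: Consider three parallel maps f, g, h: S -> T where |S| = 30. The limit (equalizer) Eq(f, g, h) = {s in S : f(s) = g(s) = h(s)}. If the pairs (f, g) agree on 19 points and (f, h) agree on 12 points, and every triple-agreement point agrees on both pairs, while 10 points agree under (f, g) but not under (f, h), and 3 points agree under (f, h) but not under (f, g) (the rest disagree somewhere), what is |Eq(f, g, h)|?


Eq(f, g, h) is the triple-agreement set: points in S where all three
maps take the same value. Using inclusion-exclusion on the pairwise data:
Pair (f, g) agrees on 19 points; pair (f, h) on 12 points.
Points agreeing under (f, g) but not (f, h) = 10; under (f, h) but not (f, g) = 3.
Triple-agreement = agreement-in-(f, g) minus points that agree under (f, g) but not (f, h):
|Eq(f, g, h)| = 19 - 10 = 9
(cross-check via (f, h): 12 - 3 = 9.)

9


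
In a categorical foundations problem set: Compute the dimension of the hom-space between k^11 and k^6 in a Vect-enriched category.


In Vect-enriched categories, Hom(k^n, k^m) is the space of m x n matrices.
dim(Hom(k^11, k^6)) = 6 * 11 = 66

66


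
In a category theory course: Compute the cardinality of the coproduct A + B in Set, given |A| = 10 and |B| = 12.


In Set, the coproduct A + B is the disjoint union.
|A + B| = |A| + |B| = 10 + 12 = 22

22


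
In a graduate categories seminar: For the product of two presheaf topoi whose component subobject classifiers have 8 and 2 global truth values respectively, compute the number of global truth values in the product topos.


In a product of presheaf topoi E_1 x E_2, the subobject classifier
is Omega = Omega_1 x Omega_2 (componentwise), so
|Omega(top)| = |Omega_1(top_1)| * |Omega_2(top_2)|.
= 8 * 2 = 16.

16


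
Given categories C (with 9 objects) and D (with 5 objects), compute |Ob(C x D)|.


The product category C x D has objects that are pairs (c, d).
Number of pairs = |Ob(C)| * |Ob(D)| = 9 * 5 = 45

45


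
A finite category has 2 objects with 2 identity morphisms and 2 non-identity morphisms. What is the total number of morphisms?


Each object has an identity morphism, giving 2 identities.
Adding the 2 non-identity morphisms:
Total = 2 + 2 = 4

4


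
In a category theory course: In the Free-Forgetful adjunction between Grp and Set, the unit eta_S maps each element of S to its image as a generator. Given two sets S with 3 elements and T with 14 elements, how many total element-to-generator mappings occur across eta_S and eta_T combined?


The unit eta_X: X -> U(F(X)) of the Free-Forgetful adjunction
maps each element of X to a generator of F(X). For X = S + T (disjoint
union in Set), |S + T| = |S| + |T|.
Total mappings = 3 + 14 = 17.

17


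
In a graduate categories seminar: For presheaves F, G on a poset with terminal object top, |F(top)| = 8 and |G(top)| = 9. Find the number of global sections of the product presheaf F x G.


Global sections of a presheaf on a poset with terminal top satisfy
Gamma(H) ~ H(top). Presheaves admit pointwise products, so
(F x G)(top) = F(top) x G(top) (Cartesian product).
|Gamma(F x G)| = |F(top)| * |G(top)| = 8 * 9 = 72.

72


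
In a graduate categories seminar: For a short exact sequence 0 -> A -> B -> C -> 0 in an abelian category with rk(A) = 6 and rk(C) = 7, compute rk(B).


For a short exact sequence 0 -> A -> B -> C -> 0,
rank is additive: rank(B) = rank(A) + rank(C).
rank(B) = 6 + 7 = 13

13


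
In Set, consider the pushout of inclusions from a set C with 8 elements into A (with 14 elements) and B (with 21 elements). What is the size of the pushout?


The pushout A +_C B identifies the images of C in A and B.
|A +_C B| = |A| + |B| - |C| (for injections).
= 14 + 21 - 8 = 27

27


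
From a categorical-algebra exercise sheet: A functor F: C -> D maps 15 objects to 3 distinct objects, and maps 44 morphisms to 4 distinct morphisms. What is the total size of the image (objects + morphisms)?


The image of F consists of distinct objects and distinct morphisms.
|Im(F)| on objects = 3
|Im(F)| on morphisms = 4
Total image cardinality = 3 + 4 = 7

7


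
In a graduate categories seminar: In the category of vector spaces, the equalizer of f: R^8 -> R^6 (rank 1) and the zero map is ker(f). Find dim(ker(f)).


The equalizer of f and the zero map is ker(f).
By the rank-nullity theorem: dim(ker(f)) = dim(domain) - rank(f).
dim(ker(f)) = 8 - 1 = 7

7


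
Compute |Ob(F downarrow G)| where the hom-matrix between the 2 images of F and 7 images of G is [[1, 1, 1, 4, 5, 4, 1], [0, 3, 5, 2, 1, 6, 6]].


Objects of (F downarrow G) are triples (a, b, h: F(a)->G(b)).
The count equals the sum of all entries in the hom-matrix.
sum(row 0) = 17
sum(row 1) = 23
Grand total = 40

40


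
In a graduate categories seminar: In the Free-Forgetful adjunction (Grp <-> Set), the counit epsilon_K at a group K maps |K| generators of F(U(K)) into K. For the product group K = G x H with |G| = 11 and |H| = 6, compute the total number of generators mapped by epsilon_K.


The counit epsilon_K: F(U(K)) -> K of the Free-Forgetful adjunction
maps |K| generators of F(U(K)) into K. For K = G x H (the product group),
|G x H| = |G| * |H|.
Total generators mapped = 11 * 6 = 66.

66


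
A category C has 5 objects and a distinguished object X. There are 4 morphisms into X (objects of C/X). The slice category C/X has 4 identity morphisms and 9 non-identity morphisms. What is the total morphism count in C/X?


In the slice category C/X, objects are morphisms to X.
Identity morphisms: 4 (one per object of C/X).
Non-identity morphisms: 9.
Total = 4 + 9 = 13

13


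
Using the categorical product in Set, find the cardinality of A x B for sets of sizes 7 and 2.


In Set, the product A x B is the Cartesian product.
By the universal property, |A x B| = |A| * |B|.
|A x B| = 7 * 2 = 14

14


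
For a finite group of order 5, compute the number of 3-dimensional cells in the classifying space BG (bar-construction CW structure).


In the bar-construction CW model of BG, the n-cells are indexed by
n-tuples [g_1|...|g_n] of non-identity elements of G (degenerate
simplices with some g_i = e do not contribute cells), so there are
(|G| - 1)^n n-cells.
For dim = 3 with |G| = 5:
cells = (5 - 1)^3 = 4^3 = 64

64


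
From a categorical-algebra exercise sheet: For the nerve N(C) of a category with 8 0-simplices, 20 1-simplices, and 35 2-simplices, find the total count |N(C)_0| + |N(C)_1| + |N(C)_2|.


The 2-skeleton of the nerve N(C) consists of simplices in dimensions 0, 1, 2:
  |N(C)_0| = 8 (objects)
  |N(C)_1| = 20 (morphisms)
  |N(C)_2| = 35 (composable pairs)
Total = 8 + 20 + 35 = 63

63


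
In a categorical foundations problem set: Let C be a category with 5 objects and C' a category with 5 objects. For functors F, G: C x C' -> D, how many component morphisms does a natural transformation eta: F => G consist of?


A natural transformation eta: F => G assigns one component morphism per
object of the domain category.
The domain is the product category C x C', so
|Ob(C x C')| = |Ob(C)| * |Ob(C')| = 5 * 5 = 25.
Therefore eta has 25 component morphisms.

25


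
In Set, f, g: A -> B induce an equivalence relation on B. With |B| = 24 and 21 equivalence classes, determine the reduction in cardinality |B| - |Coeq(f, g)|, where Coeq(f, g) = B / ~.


The coequalizer Coeq(f, g) = B / ~ has one element per equivalence class.
|B| = 24, |Coeq(f, g)| = 21.
|B| - |Coeq(f, g)| = 24 - 21 = 3.

3


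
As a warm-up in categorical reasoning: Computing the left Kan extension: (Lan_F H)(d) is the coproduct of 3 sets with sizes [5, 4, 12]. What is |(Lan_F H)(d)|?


Pointwise, the left Kan extension (Lan_F H)(d) is the colimit, indexed
by the comma category (F downarrow d), of H composed with the
projection (F downarrow d) -> C. Here that colimit is given
as a coproduct (disjoint union) of sets, so its cardinality is the
sum of the sizes of the summands.
Coproduct of sets with sizes: 5 + 4 + 12
= 21

21


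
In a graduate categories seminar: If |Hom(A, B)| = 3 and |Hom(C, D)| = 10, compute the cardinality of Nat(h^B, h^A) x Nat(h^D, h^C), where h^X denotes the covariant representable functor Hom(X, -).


By the Yoneda lemma, Nat(h^B, h^A) is isomorphic to Hom(A, B),
so |Nat(h^B, h^A)| = |Hom(A, B)| and |Nat(h^D, h^C)| = |Hom(C, D)|.
|Hom(A, B)| = 3, |Hom(C, D)| = 10.
|Nat(h^B, h^A) x Nat(h^D, h^C)| = 3 * 10 = 30

30


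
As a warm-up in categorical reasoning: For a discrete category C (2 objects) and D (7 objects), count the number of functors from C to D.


A functor from a discrete category C to D is determined by
where each object maps. Each of the 2 objects of C can map
to any of the 7 objects of D independently.
Number of functors = 7^2 = 49

49


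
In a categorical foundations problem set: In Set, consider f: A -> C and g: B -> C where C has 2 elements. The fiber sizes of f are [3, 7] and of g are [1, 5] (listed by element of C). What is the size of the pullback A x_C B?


The pullback A x_C B consists of pairs (a, b) with f(a) = g(b).
For each element c in C, the fiber product has |f^-1(c)| * |g^-1(c)| elements.
Summing over C: 3 * 1 + 7 * 5
= 3 + 35 = 38

38


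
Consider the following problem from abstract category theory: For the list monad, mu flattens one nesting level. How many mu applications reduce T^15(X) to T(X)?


Each application of mu: T^2 -> T removes one layer of nesting.
Starting at depth 15 (i.e., T^15(X)), we need to reach T(X).
Number of mu applications = 15 - 1 = 14

14


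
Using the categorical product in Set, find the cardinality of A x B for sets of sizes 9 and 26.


In Set, the product A x B is the Cartesian product.
By the universal property, |A x B| = |A| * |B|.
|A x B| = 9 * 26 = 234

234


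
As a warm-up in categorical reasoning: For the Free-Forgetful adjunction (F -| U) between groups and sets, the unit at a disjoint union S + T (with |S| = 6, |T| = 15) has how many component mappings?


The unit eta_X: X -> U(F(X)) of the Free-Forgetful adjunction
maps each element of X to a generator of F(X). For X = S + T (disjoint
union in Set), |S + T| = |S| + |T|.
Total mappings = 6 + 15 = 21.

21


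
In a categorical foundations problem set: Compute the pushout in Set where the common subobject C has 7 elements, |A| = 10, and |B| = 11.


The pushout A +_C B identifies the images of C in A and B.
|A +_C B| = |A| + |B| - |C| (for injections).
= 10 + 11 - 7 = 14

14


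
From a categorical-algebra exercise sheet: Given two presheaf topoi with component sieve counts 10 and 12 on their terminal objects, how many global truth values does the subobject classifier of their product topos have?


In a product of presheaf topoi E_1 x E_2, the subobject classifier
is Omega = Omega_1 x Omega_2 (componentwise), so
|Omega(top)| = |Omega_1(top_1)| * |Omega_2(top_2)|.
= 10 * 12 = 120.

120


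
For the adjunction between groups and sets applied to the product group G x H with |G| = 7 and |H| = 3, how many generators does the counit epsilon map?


The counit epsilon_K: F(U(K)) -> K of the Free-Forgetful adjunction
maps |K| generators of F(U(K)) into K. For K = G x H (the product group),
|G x H| = |G| * |H|.
Total generators mapped = 7 * 3 = 21.

21


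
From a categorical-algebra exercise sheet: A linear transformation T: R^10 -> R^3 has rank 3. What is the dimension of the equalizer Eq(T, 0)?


The equalizer of f and the zero map is ker(f).
By the rank-nullity theorem: dim(ker(f)) = dim(domain) - rank(f).
dim(ker(f)) = 10 - 3 = 7

7


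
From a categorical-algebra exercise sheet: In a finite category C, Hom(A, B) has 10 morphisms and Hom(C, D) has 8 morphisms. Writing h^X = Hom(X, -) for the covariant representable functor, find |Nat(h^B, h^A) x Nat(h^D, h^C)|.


By the Yoneda lemma, Nat(h^B, h^A) is isomorphic to Hom(A, B),
so |Nat(h^B, h^A)| = |Hom(A, B)| and |Nat(h^D, h^C)| = |Hom(C, D)|.
|Hom(A, B)| = 10, |Hom(C, D)| = 8.
|Nat(h^B, h^A) x Nat(h^D, h^C)| = 10 * 8 = 80

80


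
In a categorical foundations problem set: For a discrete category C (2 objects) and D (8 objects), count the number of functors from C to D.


A functor from a discrete category C to D is determined by
where each object maps. Each of the 2 objects of C can map
to any of the 8 objects of D independently.
Number of functors = 8^2 = 64

64


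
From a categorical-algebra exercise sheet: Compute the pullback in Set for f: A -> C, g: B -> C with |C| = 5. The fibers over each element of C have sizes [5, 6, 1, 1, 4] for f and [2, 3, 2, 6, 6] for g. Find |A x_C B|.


The pullback A x_C B consists of pairs (a, b) with f(a) = g(b).
For each element c in C, the fiber product has |f^-1(c)| * |g^-1(c)| elements.
Summing over C: 5 * 2 + 6 * 3 + 1 * 2 + 1 * 6 + 4 * 6
= 10 + 18 + 2 + 6 + 24 = 60

60


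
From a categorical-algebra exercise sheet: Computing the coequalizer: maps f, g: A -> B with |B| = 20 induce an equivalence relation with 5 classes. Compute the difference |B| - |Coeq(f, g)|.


The coequalizer Coeq(f, g) = B / ~ has one element per equivalence class.
|B| = 20, |Coeq(f, g)| = 5.
|B| - |Coeq(f, g)| = 20 - 5 = 15.

15


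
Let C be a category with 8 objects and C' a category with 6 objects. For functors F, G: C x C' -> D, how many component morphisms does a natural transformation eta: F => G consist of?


A natural transformation eta: F => G assigns one component morphism per
object of the domain category.
The domain is the product category C x C', so
|Ob(C x C')| = |Ob(C)| * |Ob(C')| = 8 * 6 = 48.
Therefore eta has 48 component morphisms.

48


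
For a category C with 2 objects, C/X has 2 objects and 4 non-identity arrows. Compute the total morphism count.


In the slice category C/X, objects are morphisms to X.
Identity morphisms: 2 (one per object of C/X).
Non-identity morphisms: 4.
Total = 2 + 4 = 6

6


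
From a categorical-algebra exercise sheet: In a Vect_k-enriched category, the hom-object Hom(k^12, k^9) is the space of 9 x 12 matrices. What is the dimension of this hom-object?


In Vect-enriched categories, Hom(k^n, k^m) is the space of m x n matrices.
dim(Hom(k^12, k^9)) = 9 * 12 = 108

108


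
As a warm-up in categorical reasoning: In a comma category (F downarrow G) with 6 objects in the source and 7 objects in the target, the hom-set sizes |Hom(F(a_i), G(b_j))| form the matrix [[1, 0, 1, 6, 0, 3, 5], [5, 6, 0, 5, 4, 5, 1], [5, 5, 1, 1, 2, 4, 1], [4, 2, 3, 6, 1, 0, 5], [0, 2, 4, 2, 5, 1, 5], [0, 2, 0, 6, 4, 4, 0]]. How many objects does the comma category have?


Objects of (F downarrow G) are triples (a, b, h: F(a)->G(b)).
The count equals the sum of all entries in the hom-matrix.
sum(row 0) = 16
sum(row 1) = 26
sum(row 2) = 19
sum(row 3) = 21
sum(row 4) = 19
sum(row 5) = 16
Grand total = 117

117


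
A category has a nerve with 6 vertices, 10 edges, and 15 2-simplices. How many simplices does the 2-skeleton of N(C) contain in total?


The 2-skeleton of the nerve N(C) consists of simplices in dimensions 0, 1, 2:
  |N(C)_0| = 6 (objects)
  |N(C)_1| = 10 (morphisms)
  |N(C)_2| = 15 (composable pairs)
Total = 6 + 10 + 15 = 31

31


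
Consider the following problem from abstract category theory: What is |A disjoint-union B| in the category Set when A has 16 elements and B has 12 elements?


In Set, the coproduct A + B is the disjoint union.
|A + B| = |A| + |B| = 16 + 12 = 28

28


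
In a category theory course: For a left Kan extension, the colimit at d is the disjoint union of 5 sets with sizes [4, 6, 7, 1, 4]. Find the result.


Pointwise, the left Kan extension (Lan_F H)(d) is the colimit, indexed
by the comma category (F downarrow d), of H composed with the
projection (F downarrow d) -> C. Here that colimit is given
as a coproduct (disjoint union) of sets, so its cardinality is the
sum of the sizes of the summands.
Coproduct of sets with sizes: 4 + 6 + 7 + 1 + 4
= 22

22


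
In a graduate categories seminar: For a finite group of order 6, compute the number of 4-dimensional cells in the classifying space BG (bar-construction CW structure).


In the bar-construction CW model of BG, the n-cells are indexed by
n-tuples [g_1|...|g_n] of non-identity elements of G (degenerate
simplices with some g_i = e do not contribute cells), so there are
(|G| - 1)^n n-cells.
For dim = 4 with |G| = 6:
cells = (6 - 1)^4 = 5^4 = 625

625


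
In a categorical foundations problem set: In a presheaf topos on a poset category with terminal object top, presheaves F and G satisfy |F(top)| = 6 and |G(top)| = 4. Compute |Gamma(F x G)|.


Global sections of a presheaf on a poset with terminal top satisfy
Gamma(H) ~ H(top). Presheaves admit pointwise products, so
(F x G)(top) = F(top) x G(top) (Cartesian product).
|Gamma(F x G)| = |F(top)| * |G(top)| = 6 * 4 = 24.

24


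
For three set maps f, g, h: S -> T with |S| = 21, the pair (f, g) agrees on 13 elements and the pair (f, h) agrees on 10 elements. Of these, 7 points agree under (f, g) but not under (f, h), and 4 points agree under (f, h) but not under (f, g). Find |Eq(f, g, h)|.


Eq(f, g, h) is the triple-agreement set: points in S where all three
maps take the same value. Using inclusion-exclusion on the pairwise data:
Pair (f, g) agrees on 13 points; pair (f, h) on 10 points.
Points agreeing under (f, g) but not (f, h) = 7; under (f, h) but not (f, g) = 4.
Triple-agreement = agreement-in-(f, g) minus points that agree under (f, g) but not (f, h):
|Eq(f, g, h)| = 13 - 7 = 6
(cross-check via (f, h): 10 - 4 = 6.)

6


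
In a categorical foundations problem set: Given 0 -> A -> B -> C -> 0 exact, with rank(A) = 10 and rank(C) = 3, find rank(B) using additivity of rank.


For a short exact sequence 0 -> A -> B -> C -> 0,
rank is additive: rank(B) = rank(A) + rank(C).
rank(B) = 10 + 3 = 13

13


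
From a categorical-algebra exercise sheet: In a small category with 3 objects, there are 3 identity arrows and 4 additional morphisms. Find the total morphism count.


Each object has an identity morphism, giving 3 identities.
Adding the 4 non-identity morphisms:
Total = 3 + 4 = 7

7


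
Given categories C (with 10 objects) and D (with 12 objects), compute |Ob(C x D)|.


The product category C x D has objects that are pairs (c, d).
Number of pairs = |Ob(C)| * |Ob(D)| = 10 * 12 = 120

120


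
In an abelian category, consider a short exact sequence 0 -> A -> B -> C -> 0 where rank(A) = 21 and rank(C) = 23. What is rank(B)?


For a short exact sequence 0 -> A -> B -> C -> 0,
rank is additive: rank(B) = rank(A) + rank(C).
rank(B) = 21 + 23 = 44

44


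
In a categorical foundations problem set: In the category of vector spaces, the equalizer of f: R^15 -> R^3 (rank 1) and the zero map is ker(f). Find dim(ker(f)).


The equalizer of f and the zero map is ker(f).
By the rank-nullity theorem: dim(ker(f)) = dim(domain) - rank(f).
dim(ker(f)) = 15 - 1 = 14

14


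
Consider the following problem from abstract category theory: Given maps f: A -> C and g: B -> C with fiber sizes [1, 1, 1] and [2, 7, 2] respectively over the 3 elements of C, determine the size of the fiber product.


The pullback A x_C B consists of pairs (a, b) with f(a) = g(b).
For each element c in C, the fiber product has |f^-1(c)| * |g^-1(c)| elements.
Summing over C: 1 * 2 + 1 * 7 + 1 * 2
= 2 + 7 + 2 = 11

11


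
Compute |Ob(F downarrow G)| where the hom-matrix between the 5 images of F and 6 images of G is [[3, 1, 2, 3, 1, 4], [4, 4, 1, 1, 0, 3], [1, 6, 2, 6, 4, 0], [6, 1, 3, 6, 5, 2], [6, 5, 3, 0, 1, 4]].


Objects of (F downarrow G) are triples (a, b, h: F(a)->G(b)).
The count equals the sum of all entries in the hom-matrix.
sum(row 0) = 14
sum(row 1) = 13
sum(row 2) = 19
sum(row 3) = 23
sum(row 4) = 19
Grand total = 88

88


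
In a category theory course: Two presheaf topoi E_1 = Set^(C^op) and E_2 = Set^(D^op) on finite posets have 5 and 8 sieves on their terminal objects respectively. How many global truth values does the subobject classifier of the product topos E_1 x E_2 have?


In a product of presheaf topoi E_1 x E_2, the subobject classifier
is Omega = Omega_1 x Omega_2 (componentwise), so
|Omega(top)| = |Omega_1(top_1)| * |Omega_2(top_2)|.
= 5 * 8 = 40.

40


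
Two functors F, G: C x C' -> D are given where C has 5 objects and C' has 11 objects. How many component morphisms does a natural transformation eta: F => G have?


A natural transformation eta: F => G assigns one component morphism per
object of the domain category.
The domain is the product category C x C', so
|Ob(C x C')| = |Ob(C)| * |Ob(C')| = 5 * 11 = 55.
Therefore eta has 55 component morphisms.

55
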